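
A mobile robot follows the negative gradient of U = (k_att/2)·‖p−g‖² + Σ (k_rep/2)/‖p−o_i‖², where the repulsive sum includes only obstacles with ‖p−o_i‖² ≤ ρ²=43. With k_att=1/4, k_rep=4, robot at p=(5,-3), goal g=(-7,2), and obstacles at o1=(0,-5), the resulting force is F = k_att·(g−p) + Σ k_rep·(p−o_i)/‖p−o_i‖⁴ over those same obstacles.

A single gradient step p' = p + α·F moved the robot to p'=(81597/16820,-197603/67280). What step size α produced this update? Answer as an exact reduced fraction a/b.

α = 1/20

F_att = 1/4·(g−p) = 1/4·(-12,5) = (-3.0000,1.2500)
o1: d²=29 ≤ ρ²=43; F_rep = 4·(5,2)/29² = (0.0238,0.0095)
F = F_att + ΣF_rep = (-2.9762,1.2595)
Δp = p'−p = (-0.1488,0.0630); α = Δx/Fx = (-2503/16820) / (-2503/841) = 1/20
check: Δy/Fy = (4237/67280) / (4237/3364) = 1/20 ✓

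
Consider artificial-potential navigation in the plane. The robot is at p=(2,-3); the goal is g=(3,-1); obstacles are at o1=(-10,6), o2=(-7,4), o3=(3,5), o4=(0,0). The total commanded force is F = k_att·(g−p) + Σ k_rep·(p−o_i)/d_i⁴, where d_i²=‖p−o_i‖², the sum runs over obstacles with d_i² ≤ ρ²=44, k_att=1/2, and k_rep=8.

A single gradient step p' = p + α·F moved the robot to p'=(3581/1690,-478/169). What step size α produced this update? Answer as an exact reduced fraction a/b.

α = 1/5

F_att = 1/2·(g−p) = 1/2·(1,2) = (0.5000,1.0000)
o1: d²=225 > ρ²=44 → inactive
o2: d²=130 > ρ²=44 → inactive
o3: d²=65 > ρ²=44 → inactive
o4: d²=13 ≤ ρ²=44; F_rep = 8·(2,-3)/13² = (0.0947,-0.1420)
F = F_att + ΣF_rep = (0.5947,0.8580)
Δp = p'−p = (0.1189,0.1716); α = Δx/Fx = (201/1690) / (201/338) = 1/5
check: Δy/Fy = (29/169) / (145/169) = 1/5 ✓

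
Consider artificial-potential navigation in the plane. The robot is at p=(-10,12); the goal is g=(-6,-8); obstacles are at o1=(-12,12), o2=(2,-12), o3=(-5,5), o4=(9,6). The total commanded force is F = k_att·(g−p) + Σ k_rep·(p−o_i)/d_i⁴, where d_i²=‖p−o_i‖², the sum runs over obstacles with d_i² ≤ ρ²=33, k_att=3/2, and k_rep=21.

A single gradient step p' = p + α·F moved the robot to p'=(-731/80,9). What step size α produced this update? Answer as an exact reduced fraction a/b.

α = 1/10

F_att = 3/2·(g−p) = 3/2·(4,-20) = (6.0000,-30.0000)
o1: d²=4 ≤ ρ²=33; F_rep = 21·(2,0)/4² = (2.6250,0.0000)
o2: d²=720 > ρ²=33 → inactive
o3: d²=74 > ρ²=33 → inactive
o4: d²=397 > ρ²=33 → inactive
F = F_att + ΣF_rep = (8.6250,-30.0000)
Δp = p'−p = (0.8625,-3.0000); α = Δx/Fx = (69/80) / (69/8) = 1/10
check: Δy/Fy = (-3) / (-30) = 1/10 ✓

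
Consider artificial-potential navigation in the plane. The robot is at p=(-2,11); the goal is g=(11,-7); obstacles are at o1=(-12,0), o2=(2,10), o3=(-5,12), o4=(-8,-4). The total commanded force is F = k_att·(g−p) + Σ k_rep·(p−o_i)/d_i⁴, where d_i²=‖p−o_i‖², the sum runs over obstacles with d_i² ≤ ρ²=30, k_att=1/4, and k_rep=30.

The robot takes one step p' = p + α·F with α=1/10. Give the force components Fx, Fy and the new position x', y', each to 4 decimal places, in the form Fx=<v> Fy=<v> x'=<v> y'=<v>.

F_att = 1/4·(g−p) = 1/4·(13,-18) = (3.2500,-4.5000)
o1: d²=221 > ρ²=30 → inactive
o2: d²=17 ≤ ρ²=30; F_rep = 30·(-4,1)/17² = (-0.4152,0.1038)
o3: d²=10 ≤ ρ²=30; F_rep = 30·(3,-1)/10² = (0.9000,-0.3000)
o4: d²=261 > ρ²=30 → inactive
F = F_att + ΣF_rep = (3.7348,-4.6962)
p' = p + 1/10·F = (-1.6265,10.5304)

Fx=3.7348 Fy=-4.6962 x'=-1.6265 y'=10.5304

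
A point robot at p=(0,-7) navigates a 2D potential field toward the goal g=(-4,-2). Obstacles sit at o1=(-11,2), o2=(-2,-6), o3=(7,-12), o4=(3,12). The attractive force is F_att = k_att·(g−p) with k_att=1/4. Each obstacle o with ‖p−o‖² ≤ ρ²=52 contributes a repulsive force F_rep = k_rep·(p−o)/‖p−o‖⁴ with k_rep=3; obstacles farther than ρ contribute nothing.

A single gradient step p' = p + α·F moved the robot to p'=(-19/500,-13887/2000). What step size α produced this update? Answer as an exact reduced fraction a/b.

α = 1/20

F_att = 1/4·(g−p) = 1/4·(-4,5) = (-1.0000,1.2500)
o1: d²=202 > ρ²=52 → inactive
o2: d²=5 ≤ ρ²=52; F_rep = 3·(2,-1)/5² = (0.2400,-0.1200)
o3: d²=74 > ρ²=52 → inactive
o4: d²=370 > ρ²=52 → inactive
F = F_att + ΣF_rep = (-0.7600,1.1300)
Δp = p'−p = (-0.0380,0.0565); α = Δx/Fx = (-19/500) / (-19/25) = 1/20
check: Δy/Fy = (113/2000) / (113/100) = 1/20 ✓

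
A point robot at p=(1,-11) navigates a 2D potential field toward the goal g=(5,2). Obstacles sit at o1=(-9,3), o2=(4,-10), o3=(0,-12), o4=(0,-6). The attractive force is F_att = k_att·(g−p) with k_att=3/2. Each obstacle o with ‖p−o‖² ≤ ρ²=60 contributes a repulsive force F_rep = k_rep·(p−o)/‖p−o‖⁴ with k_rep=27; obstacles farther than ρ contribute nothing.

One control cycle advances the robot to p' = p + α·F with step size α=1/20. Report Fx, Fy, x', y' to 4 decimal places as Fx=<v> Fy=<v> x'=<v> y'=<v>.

Fx=11.9799 Fy=25.7803 x'=1.5990 y'=-9.7110

F_att = 3/2·(g−p) = 3/2·(4,13) = (6.0000,19.5000)
o1: d²=296 > ρ²=60 → inactive
o2: d²=10 ≤ ρ²=60; F_rep = 27·(-3,-1)/10² = (-0.8100,-0.2700)
o3: d²=2 ≤ ρ²=60; F_rep = 27·(1,1)/2² = (6.7500,6.7500)
o4: d²=26 ≤ ρ²=60; F_rep = 27·(1,-5)/26² = (0.0399,-0.1997)
F = F_att + ΣF_rep = (11.9799,25.7803)
p' = p + 1/20·F = (1.5990,-9.7110)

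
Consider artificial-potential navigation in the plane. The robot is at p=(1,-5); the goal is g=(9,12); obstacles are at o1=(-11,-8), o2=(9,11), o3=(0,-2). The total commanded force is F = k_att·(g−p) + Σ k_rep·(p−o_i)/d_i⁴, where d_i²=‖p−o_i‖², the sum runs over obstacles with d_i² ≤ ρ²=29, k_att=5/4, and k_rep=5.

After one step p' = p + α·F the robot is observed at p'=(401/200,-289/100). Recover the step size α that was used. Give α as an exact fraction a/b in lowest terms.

α = 1/10

F_att = 5/4·(g−p) = 5/4·(8,17) = (10.0000,21.2500)
o1: d²=153 > ρ²=29 → inactive
o2: d²=320 > ρ²=29 → inactive
o3: d²=10 ≤ ρ²=29; F_rep = 5·(1,-3)/10² = (0.0500,-0.1500)
F = F_att + ΣF_rep = (10.0500,21.1000)
Δp = p'−p = (1.0050,2.1100); α = Δx/Fx = (201/200) / (201/20) = 1/10
check: Δy/Fy = (211/100) / (211/10) = 1/10 ✓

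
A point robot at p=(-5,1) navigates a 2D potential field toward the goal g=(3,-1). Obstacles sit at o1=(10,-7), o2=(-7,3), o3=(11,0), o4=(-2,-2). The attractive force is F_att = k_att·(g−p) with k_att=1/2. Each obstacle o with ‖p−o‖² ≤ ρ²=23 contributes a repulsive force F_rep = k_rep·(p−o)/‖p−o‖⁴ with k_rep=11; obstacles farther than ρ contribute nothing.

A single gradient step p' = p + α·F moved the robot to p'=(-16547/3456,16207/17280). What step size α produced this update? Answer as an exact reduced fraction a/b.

F_att = 1/2·(g−p) = 1/2·(8,-2) = (4.0000,-1.0000)
o1: d²=289 > ρ²=23 → inactive
o2: d²=8 ≤ ρ²=23; F_rep = 11·(2,-2)/8² = (0.3438,-0.3438)
o3: d²=257 > ρ²=23 → inactive
o4: d²=18 ≤ ρ²=23; F_rep = 11·(-3,3)/18² = (-0.1019,0.1019)
F = F_att + ΣF_rep = (4.2419,-1.2419)
Δp = p'−p = (0.2121,-0.0621); α = Δx/Fx = (733/3456) / (3665/864) = 1/20
check: Δy/Fy = (-1073/17280) / (-1073/864) = 1/20 ✓

α = 1/20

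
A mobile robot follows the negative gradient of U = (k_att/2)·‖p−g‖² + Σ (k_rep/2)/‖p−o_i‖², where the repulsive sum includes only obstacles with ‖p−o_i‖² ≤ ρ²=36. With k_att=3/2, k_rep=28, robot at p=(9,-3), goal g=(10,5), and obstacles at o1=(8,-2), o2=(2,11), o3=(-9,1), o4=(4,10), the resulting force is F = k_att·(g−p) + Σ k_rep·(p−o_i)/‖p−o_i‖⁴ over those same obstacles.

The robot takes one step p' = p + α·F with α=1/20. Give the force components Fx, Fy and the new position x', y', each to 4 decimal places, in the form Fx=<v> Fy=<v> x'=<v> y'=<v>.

F_att = 3/2·(g−p) = 3/2·(1,8) = (1.5000,12.0000)
o1: d²=2 ≤ ρ²=36; F_rep = 28·(1,-1)/2² = (7.0000,-7.0000)
o2: d²=245 > ρ²=36 → inactive
o3: d²=340 > ρ²=36 → inactive
o4: d²=194 > ρ²=36 → inactive
F = F_att + ΣF_rep = (8.5000,5.0000)
p' = p + 1/20·F = (9.4250,-2.7500)

Fx=8.5000 Fy=5.0000 x'=9.4250 y'=-2.7500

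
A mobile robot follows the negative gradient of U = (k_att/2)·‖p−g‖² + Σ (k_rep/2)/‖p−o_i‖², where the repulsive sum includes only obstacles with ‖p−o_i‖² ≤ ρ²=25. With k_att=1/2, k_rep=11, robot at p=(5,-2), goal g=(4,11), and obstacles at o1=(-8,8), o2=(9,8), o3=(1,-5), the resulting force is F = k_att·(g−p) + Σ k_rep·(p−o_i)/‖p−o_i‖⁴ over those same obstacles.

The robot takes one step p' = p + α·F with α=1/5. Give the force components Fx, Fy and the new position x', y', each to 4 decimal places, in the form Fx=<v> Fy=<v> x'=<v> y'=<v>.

Fx=-0.4296 Fy=6.5528 x'=4.9141 y'=-0.6894

F_att = 1/2·(g−p) = 1/2·(-1,13) = (-0.5000,6.5000)
o1: d²=269 > ρ²=25 → inactive
o2: d²=116 > ρ²=25 → inactive
o3: d²=25 ≤ ρ²=25; F_rep = 11·(4,3)/25² = (0.0704,0.0528)
F = F_att + ΣF_rep = (-0.4296,6.5528)
p' = p + 1/5·F = (4.9141,-0.6894)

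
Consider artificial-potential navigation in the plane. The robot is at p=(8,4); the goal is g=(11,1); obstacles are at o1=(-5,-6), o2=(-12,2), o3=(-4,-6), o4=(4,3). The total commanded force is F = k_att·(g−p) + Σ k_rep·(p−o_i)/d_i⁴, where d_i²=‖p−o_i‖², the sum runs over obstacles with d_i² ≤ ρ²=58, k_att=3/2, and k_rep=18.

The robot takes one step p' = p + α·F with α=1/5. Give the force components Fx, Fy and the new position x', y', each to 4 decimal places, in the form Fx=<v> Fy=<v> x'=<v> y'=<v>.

Fx=4.7491 Fy=-4.4377 x'=8.9498 y'=3.1125

F_att = 3/2·(g−p) = 3/2·(3,-3) = (4.5000,-4.5000)
o1: d²=269 > ρ²=58 → inactive
o2: d²=404 > ρ²=58 → inactive
o3: d²=244 > ρ²=58 → inactive
o4: d²=17 ≤ ρ²=58; F_rep = 18·(4,1)/17² = (0.2491,0.0623)
F = F_att + ΣF_rep = (4.7491,-4.4377)
p' = p + 1/5·F = (8.9498,3.1125)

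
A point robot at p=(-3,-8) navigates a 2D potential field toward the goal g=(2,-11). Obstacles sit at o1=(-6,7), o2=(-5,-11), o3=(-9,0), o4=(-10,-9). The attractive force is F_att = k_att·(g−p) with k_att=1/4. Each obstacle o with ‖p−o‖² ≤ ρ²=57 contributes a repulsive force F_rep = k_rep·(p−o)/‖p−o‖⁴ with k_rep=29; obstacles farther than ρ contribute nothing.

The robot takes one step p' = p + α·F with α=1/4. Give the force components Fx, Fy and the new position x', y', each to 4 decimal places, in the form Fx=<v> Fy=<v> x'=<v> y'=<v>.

F_att = 1/4·(g−p) = 1/4·(5,-3) = (1.2500,-0.7500)
o1: d²=234 > ρ²=57 → inactive
o2: d²=13 ≤ ρ²=57; F_rep = 29·(2,3)/13² = (0.3432,0.5148)
o3: d²=100 > ρ²=57 → inactive
o4: d²=50 ≤ ρ²=57; F_rep = 29·(7,1)/50² = (0.0812,0.0116)
F = F_att + ΣF_rep = (1.6744,-0.2236)
p' = p + 1/4·F = (-2.5814,-8.0559)

Fx=1.6744 Fy=-0.2236 x'=-2.5814 y'=-8.0559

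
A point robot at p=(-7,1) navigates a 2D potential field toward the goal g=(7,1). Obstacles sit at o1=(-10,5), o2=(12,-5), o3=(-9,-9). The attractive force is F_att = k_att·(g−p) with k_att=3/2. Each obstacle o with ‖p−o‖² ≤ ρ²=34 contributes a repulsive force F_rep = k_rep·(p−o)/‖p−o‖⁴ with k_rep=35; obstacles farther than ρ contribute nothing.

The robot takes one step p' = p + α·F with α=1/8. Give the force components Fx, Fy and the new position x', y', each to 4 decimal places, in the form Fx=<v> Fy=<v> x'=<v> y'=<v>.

F_att = 3/2·(g−p) = 3/2·(14,0) = (21.0000,0.0000)
o1: d²=25 ≤ ρ²=34; F_rep = 35·(3,-4)/25² = (0.1680,-0.2240)
o2: d²=397 > ρ²=34 → inactive
o3: d²=104 > ρ²=34 → inactive
F = F_att + ΣF_rep = (21.1680,-0.2240)
p' = p + 1/8·F = (-4.3540,0.9720)

Fx=21.1680 Fy=-0.2240 x'=-4.3540 y'=0.9720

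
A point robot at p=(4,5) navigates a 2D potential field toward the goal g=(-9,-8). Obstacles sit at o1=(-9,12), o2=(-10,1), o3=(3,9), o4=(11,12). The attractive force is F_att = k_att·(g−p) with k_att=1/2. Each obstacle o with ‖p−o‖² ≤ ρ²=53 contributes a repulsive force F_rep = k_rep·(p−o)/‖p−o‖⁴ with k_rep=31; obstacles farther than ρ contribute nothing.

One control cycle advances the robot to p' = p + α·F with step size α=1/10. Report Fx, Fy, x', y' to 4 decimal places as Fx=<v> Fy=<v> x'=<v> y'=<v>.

F_att = 1/2·(g−p) = 1/2·(-13,-13) = (-6.5000,-6.5000)
o1: d²=218 > ρ²=53 → inactive
o2: d²=212 > ρ²=53 → inactive
o3: d²=17 ≤ ρ²=53; F_rep = 31·(1,-4)/17² = (0.1073,-0.4291)
o4: d²=98 > ρ²=53 → inactive
F = F_att + ΣF_rep = (-6.3927,-6.9291)
p' = p + 1/10·F = (3.3607,4.3071)

Fx=-6.3927 Fy=-6.9291 x'=3.3607 y'=4.3071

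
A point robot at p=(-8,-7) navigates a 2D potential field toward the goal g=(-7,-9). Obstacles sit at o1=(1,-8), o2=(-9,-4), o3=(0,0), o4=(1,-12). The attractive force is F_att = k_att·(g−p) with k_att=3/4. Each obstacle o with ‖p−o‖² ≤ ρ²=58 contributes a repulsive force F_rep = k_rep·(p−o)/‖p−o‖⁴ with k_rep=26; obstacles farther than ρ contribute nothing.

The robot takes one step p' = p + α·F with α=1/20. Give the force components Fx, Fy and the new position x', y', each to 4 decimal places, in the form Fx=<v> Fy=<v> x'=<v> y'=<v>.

Fx=1.0100 Fy=-2.2800 x'=-7.9495 y'=-7.1140

F_att = 3/4·(g−p) = 3/4·(1,-2) = (0.7500,-1.5000)
o1: d²=82 > ρ²=58 → inactive
o2: d²=10 ≤ ρ²=58; F_rep = 26·(1,-3)/10² = (0.2600,-0.7800)
o3: d²=113 > ρ²=58 → inactive
o4: d²=106 > ρ²=58 → inactive
F = F_att + ΣF_rep = (1.0100,-2.2800)
p' = p + 1/20·F = (-7.9495,-7.1140)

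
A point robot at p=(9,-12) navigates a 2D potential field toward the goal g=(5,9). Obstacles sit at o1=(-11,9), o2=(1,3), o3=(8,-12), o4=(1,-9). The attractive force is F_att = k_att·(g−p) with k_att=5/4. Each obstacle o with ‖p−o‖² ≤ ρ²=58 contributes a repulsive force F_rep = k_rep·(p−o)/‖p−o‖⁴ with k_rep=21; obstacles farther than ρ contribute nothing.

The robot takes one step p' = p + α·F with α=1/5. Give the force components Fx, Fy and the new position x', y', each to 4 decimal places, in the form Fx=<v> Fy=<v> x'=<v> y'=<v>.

F_att = 5/4·(g−p) = 5/4·(-4,21) = (-5.0000,26.2500)
o1: d²=841 > ρ²=58 → inactive
o2: d²=289 > ρ²=58 → inactive
o3: d²=1 ≤ ρ²=58; F_rep = 21·(1,0)/1² = (21.0000,0.0000)
o4: d²=73 > ρ²=58 → inactive
F = F_att + ΣF_rep = (16.0000,26.2500)
p' = p + 1/5·F = (12.2000,-6.7500)

Fx=16.0000 Fy=26.2500 x'=12.2000 y'=-6.7500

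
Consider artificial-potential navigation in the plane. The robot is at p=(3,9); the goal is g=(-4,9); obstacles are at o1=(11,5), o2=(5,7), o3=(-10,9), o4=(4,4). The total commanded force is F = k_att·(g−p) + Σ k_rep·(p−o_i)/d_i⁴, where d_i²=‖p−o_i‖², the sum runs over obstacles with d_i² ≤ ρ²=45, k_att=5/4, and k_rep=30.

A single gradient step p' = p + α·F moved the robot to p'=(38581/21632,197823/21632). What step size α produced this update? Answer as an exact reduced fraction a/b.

F_att = 5/4·(g−p) = 5/4·(-7,0) = (-8.7500,0.0000)
o1: d²=80 > ρ²=45 → inactive
o2: d²=8 ≤ ρ²=45; F_rep = 30·(-2,2)/8² = (-0.9375,0.9375)
o3: d²=169 > ρ²=45 → inactive
o4: d²=26 ≤ ρ²=45; F_rep = 30·(-1,5)/26² = (-0.0444,0.2219)
F = F_att + ΣF_rep = (-9.7319,1.1594)
Δp = p'−p = (-1.2165,0.1449); α = Δx/Fx = (-26315/21632) / (-26315/2704) = 1/8
check: Δy/Fy = (3135/21632) / (3135/2704) = 1/8 ✓

α = 1/8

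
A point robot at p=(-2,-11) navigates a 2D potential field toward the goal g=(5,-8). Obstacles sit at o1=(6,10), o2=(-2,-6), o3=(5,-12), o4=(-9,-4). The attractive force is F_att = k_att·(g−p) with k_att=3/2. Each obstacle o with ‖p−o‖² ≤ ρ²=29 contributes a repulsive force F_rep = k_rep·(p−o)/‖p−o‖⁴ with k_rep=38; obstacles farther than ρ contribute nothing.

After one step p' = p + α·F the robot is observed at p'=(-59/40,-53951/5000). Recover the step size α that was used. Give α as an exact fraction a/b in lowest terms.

F_att = 3/2·(g−p) = 3/2·(7,3) = (10.5000,4.5000)
o1: d²=505 > ρ²=29 → inactive
o2: d²=25 ≤ ρ²=29; F_rep = 38·(0,-5)/25² = (0.0000,-0.3040)
o3: d²=50 > ρ²=29 → inactive
o4: d²=98 > ρ²=29 → inactive
F = F_att + ΣF_rep = (10.5000,4.1960)
Δp = p'−p = (0.5250,0.2098); α = Δx/Fx = (21/40) / (21/2) = 1/20
check: Δy/Fy = (1049/5000) / (1049/250) = 1/20 ✓

α = 1/20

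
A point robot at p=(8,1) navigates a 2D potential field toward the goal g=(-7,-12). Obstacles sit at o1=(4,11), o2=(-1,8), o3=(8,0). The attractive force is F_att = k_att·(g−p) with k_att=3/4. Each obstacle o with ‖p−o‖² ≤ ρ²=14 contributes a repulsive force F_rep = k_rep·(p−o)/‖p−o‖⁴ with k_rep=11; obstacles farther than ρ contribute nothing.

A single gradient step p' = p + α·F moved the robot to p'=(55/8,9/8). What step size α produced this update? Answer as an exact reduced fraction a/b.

α = 1/10

F_att = 3/4·(g−p) = 3/4·(-15,-13) = (-11.2500,-9.7500)
o1: d²=116 > ρ²=14 → inactive
o2: d²=130 > ρ²=14 → inactive
o3: d²=1 ≤ ρ²=14; F_rep = 11·(0,1)/1² = (0.0000,11.0000)
F = F_att + ΣF_rep = (-11.2500,1.2500)
Δp = p'−p = (-1.1250,0.1250); α = Δx/Fx = (-9/8) / (-45/4) = 1/10
check: Δy/Fy = (1/8) / (5/4) = 1/10 ✓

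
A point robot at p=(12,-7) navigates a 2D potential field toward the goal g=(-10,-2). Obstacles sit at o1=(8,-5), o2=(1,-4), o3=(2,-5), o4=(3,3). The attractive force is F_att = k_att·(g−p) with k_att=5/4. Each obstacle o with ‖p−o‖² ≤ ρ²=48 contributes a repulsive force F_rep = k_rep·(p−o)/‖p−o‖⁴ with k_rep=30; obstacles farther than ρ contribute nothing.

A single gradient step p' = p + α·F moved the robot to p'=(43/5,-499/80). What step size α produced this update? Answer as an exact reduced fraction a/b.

F_att = 5/4·(g−p) = 5/4·(-22,5) = (-27.5000,6.2500)
o1: d²=20 ≤ ρ²=48; F_rep = 30·(4,-2)/20² = (0.3000,-0.1500)
o2: d²=130 > ρ²=48 → inactive
o3: d²=104 > ρ²=48 → inactive
o4: d²=181 > ρ²=48 → inactive
F = F_att + ΣF_rep = (-27.2000,6.1000)
Δp = p'−p = (-3.4000,0.7625); α = Δx/Fx = (-17/5) / (-136/5) = 1/8
check: Δy/Fy = (61/80) / (61/10) = 1/8 ✓

α = 1/8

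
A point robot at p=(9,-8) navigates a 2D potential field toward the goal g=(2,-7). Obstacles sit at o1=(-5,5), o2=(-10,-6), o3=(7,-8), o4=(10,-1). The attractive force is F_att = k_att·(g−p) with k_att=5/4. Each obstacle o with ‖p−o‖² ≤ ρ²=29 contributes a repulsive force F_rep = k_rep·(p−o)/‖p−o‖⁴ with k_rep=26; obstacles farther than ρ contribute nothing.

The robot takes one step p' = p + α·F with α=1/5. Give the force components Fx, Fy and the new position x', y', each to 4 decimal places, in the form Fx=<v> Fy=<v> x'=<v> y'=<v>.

Fx=-5.5000 Fy=1.2500 x'=7.9000 y'=-7.7500

F_att = 5/4·(g−p) = 5/4·(-7,1) = (-8.7500,1.2500)
o1: d²=365 > ρ²=29 → inactive
o2: d²=365 > ρ²=29 → inactive
o3: d²=4 ≤ ρ²=29; F_rep = 26·(2,0)/4² = (3.2500,0.0000)
o4: d²=50 > ρ²=29 → inactive
F = F_att + ΣF_rep = (-5.5000,1.2500)
p' = p + 1/5·F = (7.9000,-7.7500)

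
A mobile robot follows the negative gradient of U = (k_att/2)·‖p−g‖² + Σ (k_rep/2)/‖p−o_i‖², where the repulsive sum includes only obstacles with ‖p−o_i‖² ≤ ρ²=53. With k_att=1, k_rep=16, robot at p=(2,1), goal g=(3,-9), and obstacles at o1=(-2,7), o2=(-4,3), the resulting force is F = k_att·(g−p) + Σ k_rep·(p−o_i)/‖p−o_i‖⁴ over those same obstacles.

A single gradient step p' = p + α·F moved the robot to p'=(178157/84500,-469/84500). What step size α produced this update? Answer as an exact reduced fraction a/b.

α = 1/10

F_att = 1·(g−p) = 1·(1,-10) = (1.0000,-10.0000)
o1: d²=52 ≤ ρ²=53; F_rep = 16·(4,-6)/52² = (0.0237,-0.0355)
o2: d²=40 ≤ ρ²=53; F_rep = 16·(6,-2)/40² = (0.0600,-0.0200)
F = F_att + ΣF_rep = (1.0837,-10.0555)
Δp = p'−p = (0.1084,-1.0056); α = Δx/Fx = (9157/84500) / (9157/8450) = 1/10
check: Δy/Fy = (-84969/84500) / (-84969/8450) = 1/10 ✓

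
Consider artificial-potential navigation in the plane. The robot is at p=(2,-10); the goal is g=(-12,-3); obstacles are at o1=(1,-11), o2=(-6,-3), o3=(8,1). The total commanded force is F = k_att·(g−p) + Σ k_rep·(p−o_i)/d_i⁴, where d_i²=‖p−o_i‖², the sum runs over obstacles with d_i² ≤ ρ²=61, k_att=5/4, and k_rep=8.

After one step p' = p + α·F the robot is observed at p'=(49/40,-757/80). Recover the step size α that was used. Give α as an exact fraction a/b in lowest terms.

α = 1/20

F_att = 5/4·(g−p) = 5/4·(-14,7) = (-17.5000,8.7500)
o1: d²=2 ≤ ρ²=61; F_rep = 8·(1,1)/2² = (2.0000,2.0000)
o2: d²=113 > ρ²=61 → inactive
o3: d²=157 > ρ²=61 → inactive
F = F_att + ΣF_rep = (-15.5000,10.7500)
Δp = p'−p = (-0.7750,0.5375); α = Δx/Fx = (-31/40) / (-31/2) = 1/20
check: Δy/Fy = (43/80) / (43/4) = 1/20 ✓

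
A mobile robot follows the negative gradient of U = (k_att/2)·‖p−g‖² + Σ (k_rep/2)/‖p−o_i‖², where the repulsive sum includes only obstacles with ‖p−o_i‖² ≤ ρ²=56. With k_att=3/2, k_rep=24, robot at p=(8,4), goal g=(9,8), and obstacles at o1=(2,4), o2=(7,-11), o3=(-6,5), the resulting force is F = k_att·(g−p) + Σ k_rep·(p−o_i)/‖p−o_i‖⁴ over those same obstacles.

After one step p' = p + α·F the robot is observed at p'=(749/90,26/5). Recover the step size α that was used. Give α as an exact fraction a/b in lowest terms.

F_att = 3/2·(g−p) = 3/2·(1,4) = (1.5000,6.0000)
o1: d²=36 ≤ ρ²=56; F_rep = 24·(6,0)/36² = (0.1111,0.0000)
o2: d²=226 > ρ²=56 → inactive
o3: d²=197 > ρ²=56 → inactive
F = F_att + ΣF_rep = (1.6111,6.0000)
Δp = p'−p = (0.3222,1.2000); α = Δx/Fx = (29/90) / (29/18) = 1/5
check: Δy/Fy = (6/5) / (6) = 1/5 ✓

α = 1/5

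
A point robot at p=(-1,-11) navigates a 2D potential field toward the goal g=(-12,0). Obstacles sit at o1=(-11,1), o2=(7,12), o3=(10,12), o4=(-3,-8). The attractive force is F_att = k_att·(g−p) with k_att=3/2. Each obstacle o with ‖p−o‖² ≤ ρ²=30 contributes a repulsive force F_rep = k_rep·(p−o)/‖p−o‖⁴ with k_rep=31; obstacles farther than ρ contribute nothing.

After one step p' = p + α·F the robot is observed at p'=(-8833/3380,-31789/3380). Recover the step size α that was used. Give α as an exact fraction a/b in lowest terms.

α = 1/10

F_att = 3/2·(g−p) = 3/2·(-11,11) = (-16.5000,16.5000)
o1: d²=244 > ρ²=30 → inactive
o2: d²=593 > ρ²=30 → inactive
o3: d²=650 > ρ²=30 → inactive
o4: d²=13 ≤ ρ²=30; F_rep = 31·(2,-3)/13² = (0.3669,-0.5503)
F = F_att + ΣF_rep = (-16.1331,15.9497)
Δp = p'−p = (-1.6133,1.5950); α = Δx/Fx = (-5453/3380) / (-5453/338) = 1/10
check: Δy/Fy = (5391/3380) / (5391/338) = 1/10 ✓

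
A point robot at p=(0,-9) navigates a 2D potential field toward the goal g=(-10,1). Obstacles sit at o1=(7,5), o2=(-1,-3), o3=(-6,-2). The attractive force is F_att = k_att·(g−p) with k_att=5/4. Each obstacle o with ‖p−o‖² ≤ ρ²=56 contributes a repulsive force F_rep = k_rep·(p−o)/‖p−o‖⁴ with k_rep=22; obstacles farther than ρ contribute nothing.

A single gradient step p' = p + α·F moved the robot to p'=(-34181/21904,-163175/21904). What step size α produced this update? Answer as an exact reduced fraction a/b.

F_att = 5/4·(g−p) = 5/4·(-10,10) = (-12.5000,12.5000)
o1: d²=245 > ρ²=56 → inactive
o2: d²=37 ≤ ρ²=56; F_rep = 22·(1,-6)/37² = (0.0161,-0.0964)
o3: d²=85 > ρ²=56 → inactive
F = F_att + ΣF_rep = (-12.4839,12.4036)
Δp = p'−p = (-1.5605,1.5504); α = Δx/Fx = (-34181/21904) / (-34181/2738) = 1/8
check: Δy/Fy = (33961/21904) / (33961/2738) = 1/8 ✓

α = 1/8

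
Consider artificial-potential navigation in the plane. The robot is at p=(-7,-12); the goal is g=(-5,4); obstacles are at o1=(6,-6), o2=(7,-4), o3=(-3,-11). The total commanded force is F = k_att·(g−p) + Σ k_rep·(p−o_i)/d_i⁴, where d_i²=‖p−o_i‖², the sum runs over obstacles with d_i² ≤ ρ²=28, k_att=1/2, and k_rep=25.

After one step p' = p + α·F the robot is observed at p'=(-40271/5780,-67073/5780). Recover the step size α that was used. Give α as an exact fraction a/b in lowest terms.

F_att = 1/2·(g−p) = 1/2·(2,16) = (1.0000,8.0000)
o1: d²=205 > ρ²=28 → inactive
o2: d²=260 > ρ²=28 → inactive
o3: d²=17 ≤ ρ²=28; F_rep = 25·(-4,-1)/17² = (-0.3460,-0.0865)
F = F_att + ΣF_rep = (0.6540,7.9135)
Δp = p'−p = (0.0327,0.3957); α = Δx/Fx = (189/5780) / (189/289) = 1/20
check: Δy/Fy = (2287/5780) / (2287/289) = 1/20 ✓

α = 1/20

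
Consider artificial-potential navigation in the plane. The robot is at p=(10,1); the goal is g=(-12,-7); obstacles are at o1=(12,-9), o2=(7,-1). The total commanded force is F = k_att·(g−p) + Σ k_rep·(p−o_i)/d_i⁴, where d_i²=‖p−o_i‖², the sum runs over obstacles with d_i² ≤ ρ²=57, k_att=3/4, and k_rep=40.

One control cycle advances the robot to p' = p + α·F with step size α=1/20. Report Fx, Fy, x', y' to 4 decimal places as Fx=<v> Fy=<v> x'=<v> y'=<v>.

F_att = 3/4·(g−p) = 3/4·(-22,-8) = (-16.5000,-6.0000)
o1: d²=104 > ρ²=57 → inactive
o2: d²=13 ≤ ρ²=57; F_rep = 40·(3,2)/13² = (0.7101,0.4734)
F = F_att + ΣF_rep = (-15.7899,-5.5266)
p' = p + 1/20·F = (9.2105,0.7237)

Fx=-15.7899 Fy=-5.5266 x'=9.2105 y'=0.7237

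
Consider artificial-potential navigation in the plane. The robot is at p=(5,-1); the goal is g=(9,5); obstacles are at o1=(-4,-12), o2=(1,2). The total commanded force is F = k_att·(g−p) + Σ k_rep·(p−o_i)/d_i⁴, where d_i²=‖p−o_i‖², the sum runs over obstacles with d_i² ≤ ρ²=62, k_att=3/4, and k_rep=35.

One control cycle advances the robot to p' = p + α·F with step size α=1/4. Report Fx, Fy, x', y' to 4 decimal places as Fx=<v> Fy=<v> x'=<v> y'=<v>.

F_att = 3/4·(g−p) = 3/4·(4,6) = (3.0000,4.5000)
o1: d²=202 > ρ²=62 → inactive
o2: d²=25 ≤ ρ²=62; F_rep = 35·(4,-3)/25² = (0.2240,-0.1680)
F = F_att + ΣF_rep = (3.2240,4.3320)
p' = p + 1/4·F = (5.8060,0.0830)

Fx=3.2240 Fy=4.3320 x'=5.8060 y'=0.0830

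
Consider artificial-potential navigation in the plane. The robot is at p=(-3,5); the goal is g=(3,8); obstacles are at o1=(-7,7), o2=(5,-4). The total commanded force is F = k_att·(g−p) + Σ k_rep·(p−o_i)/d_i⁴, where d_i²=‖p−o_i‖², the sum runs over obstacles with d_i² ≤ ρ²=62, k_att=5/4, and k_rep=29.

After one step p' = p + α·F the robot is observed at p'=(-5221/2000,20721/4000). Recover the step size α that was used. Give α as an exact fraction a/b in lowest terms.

F_att = 5/4·(g−p) = 5/4·(6,3) = (7.5000,3.7500)
o1: d²=20 ≤ ρ²=62; F_rep = 29·(4,-2)/20² = (0.2900,-0.1450)
o2: d²=145 > ρ²=62 → inactive
F = F_att + ΣF_rep = (7.7900,3.6050)
Δp = p'−p = (0.3895,0.1802); α = Δx/Fx = (779/2000) / (779/100) = 1/20
check: Δy/Fy = (721/4000) / (721/200) = 1/20 ✓

α = 1/20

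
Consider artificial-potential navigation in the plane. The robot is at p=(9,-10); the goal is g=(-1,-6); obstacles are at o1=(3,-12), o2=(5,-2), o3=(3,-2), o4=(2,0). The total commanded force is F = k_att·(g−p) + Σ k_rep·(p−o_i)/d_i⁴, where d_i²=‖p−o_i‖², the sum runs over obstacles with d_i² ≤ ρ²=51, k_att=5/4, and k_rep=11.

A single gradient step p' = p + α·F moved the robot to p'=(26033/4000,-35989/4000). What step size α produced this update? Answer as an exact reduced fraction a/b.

α = 1/5

F_att = 5/4·(g−p) = 5/4·(-10,4) = (-12.5000,5.0000)
o1: d²=40 ≤ ρ²=51; F_rep = 11·(6,2)/40² = (0.0413,0.0138)
o2: d²=80 > ρ²=51 → inactive
o3: d²=100 > ρ²=51 → inactive
o4: d²=149 > ρ²=51 → inactive
F = F_att + ΣF_rep = (-12.4588,5.0137)
Δp = p'−p = (-2.4918,1.0028); α = Δx/Fx = (-9967/4000) / (-9967/800) = 1/5
check: Δy/Fy = (4011/4000) / (4011/800) = 1/5 ✓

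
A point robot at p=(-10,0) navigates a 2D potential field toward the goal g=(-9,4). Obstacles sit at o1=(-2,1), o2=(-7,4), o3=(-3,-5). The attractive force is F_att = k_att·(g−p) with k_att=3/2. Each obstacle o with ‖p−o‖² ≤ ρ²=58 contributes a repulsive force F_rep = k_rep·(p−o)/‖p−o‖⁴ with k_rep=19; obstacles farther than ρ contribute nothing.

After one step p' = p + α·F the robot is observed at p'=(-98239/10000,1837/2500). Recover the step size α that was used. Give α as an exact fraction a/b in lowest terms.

F_att = 3/2·(g−p) = 3/2·(1,4) = (1.5000,6.0000)
o1: d²=65 > ρ²=58 → inactive
o2: d²=25 ≤ ρ²=58; F_rep = 19·(-3,-4)/25² = (-0.0912,-0.1216)
o3: d²=74 > ρ²=58 → inactive
F = F_att + ΣF_rep = (1.4088,5.8784)
Δp = p'−p = (0.1761,0.7348); α = Δx/Fx = (1761/10000) / (1761/1250) = 1/8
check: Δy/Fy = (1837/2500) / (3674/625) = 1/8 ✓

α = 1/8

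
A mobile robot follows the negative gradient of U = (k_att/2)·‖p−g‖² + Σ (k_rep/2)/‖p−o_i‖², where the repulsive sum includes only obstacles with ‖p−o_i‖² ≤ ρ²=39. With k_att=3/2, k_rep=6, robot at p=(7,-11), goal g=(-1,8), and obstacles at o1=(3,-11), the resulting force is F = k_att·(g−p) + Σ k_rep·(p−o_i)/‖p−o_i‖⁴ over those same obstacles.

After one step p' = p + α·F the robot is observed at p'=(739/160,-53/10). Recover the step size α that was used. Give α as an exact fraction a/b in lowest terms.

F_att = 3/2·(g−p) = 3/2·(-8,19) = (-12.0000,28.5000)
o1: d²=16 ≤ ρ²=39; F_rep = 6·(4,0)/16² = (0.0938,0.0000)
F = F_att + ΣF_rep = (-11.9062,28.5000)
Δp = p'−p = (-2.3813,5.7000); α = Δx/Fx = (-381/160) / (-381/32) = 1/5
check: Δy/Fy = (57/10) / (57/2) = 1/5 ✓

α = 1/5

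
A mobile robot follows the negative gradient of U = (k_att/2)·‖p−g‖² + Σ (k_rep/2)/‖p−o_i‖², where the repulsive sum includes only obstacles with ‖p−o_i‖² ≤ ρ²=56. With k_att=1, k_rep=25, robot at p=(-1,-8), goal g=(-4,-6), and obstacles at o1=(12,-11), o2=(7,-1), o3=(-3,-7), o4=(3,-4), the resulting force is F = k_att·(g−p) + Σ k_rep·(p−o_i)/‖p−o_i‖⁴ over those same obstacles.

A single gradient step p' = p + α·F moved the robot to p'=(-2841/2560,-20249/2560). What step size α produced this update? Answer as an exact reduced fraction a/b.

α = 1/10

F_att = 1·(g−p) = 1·(-3,2) = (-3.0000,2.0000)
o1: d²=178 > ρ²=56 → inactive
o2: d²=113 > ρ²=56 → inactive
o3: d²=5 ≤ ρ²=56; F_rep = 25·(2,-1)/5² = (2.0000,-1.0000)
o4: d²=32 ≤ ρ²=56; F_rep = 25·(-4,-4)/32² = (-0.0977,-0.0977)
F = F_att + ΣF_rep = (-1.0977,0.9023)
Δp = p'−p = (-0.1098,0.0902); α = Δx/Fx = (-281/2560) / (-281/256) = 1/10
check: Δy/Fy = (231/2560) / (231/256) = 1/10 ✓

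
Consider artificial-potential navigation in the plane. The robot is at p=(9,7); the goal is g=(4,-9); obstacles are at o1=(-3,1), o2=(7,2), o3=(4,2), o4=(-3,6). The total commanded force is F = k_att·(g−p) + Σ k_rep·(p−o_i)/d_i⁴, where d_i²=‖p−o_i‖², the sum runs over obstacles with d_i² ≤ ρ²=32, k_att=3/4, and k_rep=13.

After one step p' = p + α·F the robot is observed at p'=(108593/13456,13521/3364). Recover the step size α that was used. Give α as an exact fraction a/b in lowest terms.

α = 1/4

F_att = 3/4·(g−p) = 3/4·(-5,-16) = (-3.7500,-12.0000)
o1: d²=180 > ρ²=32 → inactive
o2: d²=29 ≤ ρ²=32; F_rep = 13·(2,5)/29² = (0.0309,0.0773)
o3: d²=50 > ρ²=32 → inactive
o4: d²=145 > ρ²=32 → inactive
F = F_att + ΣF_rep = (-3.7191,-11.9227)
Δp = p'−p = (-0.9298,-2.9807); α = Δx/Fx = (-12511/13456) / (-12511/3364) = 1/4
check: Δy/Fy = (-10027/3364) / (-10027/841) = 1/4 ✓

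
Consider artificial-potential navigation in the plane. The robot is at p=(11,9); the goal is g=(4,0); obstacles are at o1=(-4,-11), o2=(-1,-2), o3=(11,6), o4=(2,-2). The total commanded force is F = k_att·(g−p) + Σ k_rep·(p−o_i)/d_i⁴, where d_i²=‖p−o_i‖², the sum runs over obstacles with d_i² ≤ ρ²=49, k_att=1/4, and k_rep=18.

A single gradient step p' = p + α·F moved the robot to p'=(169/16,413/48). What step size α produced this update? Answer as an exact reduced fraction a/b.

α = 1/4

F_att = 1/4·(g−p) = 1/4·(-7,-9) = (-1.7500,-2.2500)
o1: d²=625 > ρ²=49 → inactive
o2: d²=265 > ρ²=49 → inactive
o3: d²=9 ≤ ρ²=49; F_rep = 18·(0,3)/9² = (0.0000,0.6667)
o4: d²=202 > ρ²=49 → inactive
F = F_att + ΣF_rep = (-1.7500,-1.5833)
Δp = p'−p = (-0.4375,-0.3958); α = Δx/Fx = (-7/16) / (-7/4) = 1/4
check: Δy/Fy = (-19/48) / (-19/12) = 1/4 ✓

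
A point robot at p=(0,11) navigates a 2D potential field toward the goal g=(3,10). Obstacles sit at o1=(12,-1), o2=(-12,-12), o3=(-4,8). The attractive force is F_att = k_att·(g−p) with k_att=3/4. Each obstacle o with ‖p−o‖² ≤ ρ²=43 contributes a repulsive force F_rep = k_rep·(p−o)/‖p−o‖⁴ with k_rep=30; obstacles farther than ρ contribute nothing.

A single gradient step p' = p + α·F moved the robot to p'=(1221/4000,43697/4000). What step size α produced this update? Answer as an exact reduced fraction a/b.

F_att = 3/4·(g−p) = 3/4·(3,-1) = (2.2500,-0.7500)
o1: d²=288 > ρ²=43 → inactive
o2: d²=673 > ρ²=43 → inactive
o3: d²=25 ≤ ρ²=43; F_rep = 30·(4,3)/25² = (0.1920,0.1440)
F = F_att + ΣF_rep = (2.4420,-0.6060)
Δp = p'−p = (0.3053,-0.0757); α = Δx/Fx = (1221/4000) / (1221/500) = 1/8
check: Δy/Fy = (-303/4000) / (-303/500) = 1/8 ✓

α = 1/8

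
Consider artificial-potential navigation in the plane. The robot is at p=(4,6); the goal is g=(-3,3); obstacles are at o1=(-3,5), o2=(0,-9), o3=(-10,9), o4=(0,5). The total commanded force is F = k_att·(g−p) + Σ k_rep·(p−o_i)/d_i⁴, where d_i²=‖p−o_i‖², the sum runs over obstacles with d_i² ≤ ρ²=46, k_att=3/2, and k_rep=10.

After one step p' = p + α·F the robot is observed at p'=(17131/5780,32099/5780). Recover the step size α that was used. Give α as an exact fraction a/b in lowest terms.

F_att = 3/2·(g−p) = 3/2·(-7,-3) = (-10.5000,-4.5000)
o1: d²=50 > ρ²=46 → inactive
o2: d²=241 > ρ²=46 → inactive
o3: d²=205 > ρ²=46 → inactive
o4: d²=17 ≤ ρ²=46; F_rep = 10·(4,1)/17² = (0.1384,0.0346)
F = F_att + ΣF_rep = (-10.3616,-4.4654)
Δp = p'−p = (-1.0362,-0.4465); α = Δx/Fx = (-5989/5780) / (-5989/578) = 1/10
check: Δy/Fy = (-2581/5780) / (-2581/578) = 1/10 ✓

α = 1/10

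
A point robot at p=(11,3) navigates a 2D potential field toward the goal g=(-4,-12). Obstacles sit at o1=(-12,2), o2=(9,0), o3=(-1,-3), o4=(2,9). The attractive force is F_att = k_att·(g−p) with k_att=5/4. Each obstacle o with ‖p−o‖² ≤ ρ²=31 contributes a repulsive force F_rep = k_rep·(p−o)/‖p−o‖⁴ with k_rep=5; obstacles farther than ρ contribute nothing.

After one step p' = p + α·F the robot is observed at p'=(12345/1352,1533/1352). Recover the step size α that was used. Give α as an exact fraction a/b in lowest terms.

F_att = 5/4·(g−p) = 5/4·(-15,-15) = (-18.7500,-18.7500)
o1: d²=530 > ρ²=31 → inactive
o2: d²=13 ≤ ρ²=31; F_rep = 5·(2,3)/13² = (0.0592,0.0888)
o3: d²=180 > ρ²=31 → inactive
o4: d²=117 > ρ²=31 → inactive
F = F_att + ΣF_rep = (-18.6908,-18.6612)
Δp = p'−p = (-1.8691,-1.8661); α = Δx/Fx = (-2527/1352) / (-12635/676) = 1/10
check: Δy/Fy = (-2523/1352) / (-12615/676) = 1/10 ✓

α = 1/10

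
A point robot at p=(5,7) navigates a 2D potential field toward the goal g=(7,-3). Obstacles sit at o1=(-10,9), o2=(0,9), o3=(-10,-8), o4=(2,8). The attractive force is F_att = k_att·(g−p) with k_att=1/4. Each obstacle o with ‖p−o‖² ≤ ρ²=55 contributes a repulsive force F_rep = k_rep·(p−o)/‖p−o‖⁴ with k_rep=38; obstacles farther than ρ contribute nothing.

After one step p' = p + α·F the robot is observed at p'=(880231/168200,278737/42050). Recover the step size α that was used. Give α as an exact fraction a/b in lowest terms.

F_att = 1/4·(g−p) = 1/4·(2,-10) = (0.5000,-2.5000)
o1: d²=229 > ρ²=55 → inactive
o2: d²=29 ≤ ρ²=55; F_rep = 38·(5,-2)/29² = (0.2259,-0.0904)
o3: d²=450 > ρ²=55 → inactive
o4: d²=10 ≤ ρ²=55; F_rep = 38·(3,-1)/10² = (1.1400,-0.3800)
F = F_att + ΣF_rep = (1.8659,-2.9704)
Δp = p'−p = (0.2332,-0.3713); α = Δx/Fx = (39231/168200) / (39231/21025) = 1/8
check: Δy/Fy = (-15613/42050) / (-62452/21025) = 1/8 ✓

α = 1/8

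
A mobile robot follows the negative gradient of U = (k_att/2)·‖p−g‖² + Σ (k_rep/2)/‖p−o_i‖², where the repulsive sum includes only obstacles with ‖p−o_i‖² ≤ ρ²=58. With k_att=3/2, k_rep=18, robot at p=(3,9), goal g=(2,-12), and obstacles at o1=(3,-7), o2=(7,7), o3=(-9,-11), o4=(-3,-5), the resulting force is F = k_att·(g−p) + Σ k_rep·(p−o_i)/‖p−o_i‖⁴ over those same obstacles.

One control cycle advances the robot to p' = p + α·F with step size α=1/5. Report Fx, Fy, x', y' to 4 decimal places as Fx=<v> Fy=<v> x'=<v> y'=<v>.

F_att = 3/2·(g−p) = 3/2·(-1,-21) = (-1.5000,-31.5000)
o1: d²=256 > ρ²=58 → inactive
o2: d²=20 ≤ ρ²=58; F_rep = 18·(-4,2)/20² = (-0.1800,0.0900)
o3: d²=544 > ρ²=58 → inactive
o4: d²=232 > ρ²=58 → inactive
F = F_att + ΣF_rep = (-1.6800,-31.4100)
p' = p + 1/5·F = (2.6640,2.7180)

Fx=-1.6800 Fy=-31.4100 x'=2.6640 y'=2.7180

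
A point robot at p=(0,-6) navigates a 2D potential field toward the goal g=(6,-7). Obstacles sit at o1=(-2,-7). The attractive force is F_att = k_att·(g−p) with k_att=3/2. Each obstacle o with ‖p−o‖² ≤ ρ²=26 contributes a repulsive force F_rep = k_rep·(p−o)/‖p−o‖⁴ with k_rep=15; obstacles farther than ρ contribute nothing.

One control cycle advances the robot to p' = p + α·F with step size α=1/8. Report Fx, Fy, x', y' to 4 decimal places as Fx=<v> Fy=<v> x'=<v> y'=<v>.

Fx=10.2000 Fy=-0.9000 x'=1.2750 y'=-6.1125

F_att = 3/2·(g−p) = 3/2·(6,-1) = (9.0000,-1.5000)
o1: d²=5 ≤ ρ²=26; F_rep = 15·(2,1)/5² = (1.2000,0.6000)
F = F_att + ΣF_rep = (10.2000,-0.9000)
p' = p + 1/8·F = (1.2750,-6.1125)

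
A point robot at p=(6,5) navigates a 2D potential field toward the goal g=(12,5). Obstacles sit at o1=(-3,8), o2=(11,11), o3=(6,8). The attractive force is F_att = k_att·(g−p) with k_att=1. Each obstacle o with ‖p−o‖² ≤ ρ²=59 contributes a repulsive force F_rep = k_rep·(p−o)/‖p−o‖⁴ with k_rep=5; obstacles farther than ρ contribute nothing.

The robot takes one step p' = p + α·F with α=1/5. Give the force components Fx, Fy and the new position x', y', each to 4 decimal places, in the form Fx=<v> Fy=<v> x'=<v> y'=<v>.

Fx=6.0000 Fy=-0.1852 x'=7.2000 y'=4.9630

F_att = 1·(g−p) = 1·(6,0) = (6.0000,0.0000)
o1: d²=90 > ρ²=59 → inactive
o2: d²=61 > ρ²=59 → inactive
o3: d²=9 ≤ ρ²=59; F_rep = 5·(0,-3)/9² = (0.0000,-0.1852)
F = F_att + ΣF_rep = (6.0000,-0.1852)
p' = p + 1/5·F = (7.2000,4.9630)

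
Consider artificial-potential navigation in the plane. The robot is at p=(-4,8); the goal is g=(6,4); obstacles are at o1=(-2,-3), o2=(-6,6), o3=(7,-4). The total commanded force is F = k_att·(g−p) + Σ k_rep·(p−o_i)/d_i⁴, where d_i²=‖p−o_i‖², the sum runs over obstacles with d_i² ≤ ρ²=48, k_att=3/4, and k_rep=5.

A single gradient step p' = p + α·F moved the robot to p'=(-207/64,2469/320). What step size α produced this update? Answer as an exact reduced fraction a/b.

F_att = 3/4·(g−p) = 3/4·(10,-4) = (7.5000,-3.0000)
o1: d²=125 > ρ²=48 → inactive
o2: d²=8 ≤ ρ²=48; F_rep = 5·(2,2)/8² = (0.1562,0.1562)
o3: d²=265 > ρ²=48 → inactive
F = F_att + ΣF_rep = (7.6562,-2.8438)
Δp = p'−p = (0.7656,-0.2844); α = Δx/Fx = (49/64) / (245/32) = 1/10
check: Δy/Fy = (-91/320) / (-91/32) = 1/10 ✓

α = 1/10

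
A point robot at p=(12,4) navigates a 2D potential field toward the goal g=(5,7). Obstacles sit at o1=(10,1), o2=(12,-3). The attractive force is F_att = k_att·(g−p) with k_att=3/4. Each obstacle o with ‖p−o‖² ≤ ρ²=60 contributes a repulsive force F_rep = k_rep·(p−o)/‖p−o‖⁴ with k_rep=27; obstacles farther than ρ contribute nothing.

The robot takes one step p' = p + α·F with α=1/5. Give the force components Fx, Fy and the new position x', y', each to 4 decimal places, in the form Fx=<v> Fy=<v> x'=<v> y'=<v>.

F_att = 3/4·(g−p) = 3/4·(-7,3) = (-5.2500,2.2500)
o1: d²=13 ≤ ρ²=60; F_rep = 27·(2,3)/13² = (0.3195,0.4793)
o2: d²=49 ≤ ρ²=60; F_rep = 27·(0,7)/49² = (0.0000,0.0787)
F = F_att + ΣF_rep = (-4.9305,2.8080)
p' = p + 1/5·F = (11.0139,4.5616)

Fx=-4.9305 Fy=2.8080 x'=11.0139 y'=4.5616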